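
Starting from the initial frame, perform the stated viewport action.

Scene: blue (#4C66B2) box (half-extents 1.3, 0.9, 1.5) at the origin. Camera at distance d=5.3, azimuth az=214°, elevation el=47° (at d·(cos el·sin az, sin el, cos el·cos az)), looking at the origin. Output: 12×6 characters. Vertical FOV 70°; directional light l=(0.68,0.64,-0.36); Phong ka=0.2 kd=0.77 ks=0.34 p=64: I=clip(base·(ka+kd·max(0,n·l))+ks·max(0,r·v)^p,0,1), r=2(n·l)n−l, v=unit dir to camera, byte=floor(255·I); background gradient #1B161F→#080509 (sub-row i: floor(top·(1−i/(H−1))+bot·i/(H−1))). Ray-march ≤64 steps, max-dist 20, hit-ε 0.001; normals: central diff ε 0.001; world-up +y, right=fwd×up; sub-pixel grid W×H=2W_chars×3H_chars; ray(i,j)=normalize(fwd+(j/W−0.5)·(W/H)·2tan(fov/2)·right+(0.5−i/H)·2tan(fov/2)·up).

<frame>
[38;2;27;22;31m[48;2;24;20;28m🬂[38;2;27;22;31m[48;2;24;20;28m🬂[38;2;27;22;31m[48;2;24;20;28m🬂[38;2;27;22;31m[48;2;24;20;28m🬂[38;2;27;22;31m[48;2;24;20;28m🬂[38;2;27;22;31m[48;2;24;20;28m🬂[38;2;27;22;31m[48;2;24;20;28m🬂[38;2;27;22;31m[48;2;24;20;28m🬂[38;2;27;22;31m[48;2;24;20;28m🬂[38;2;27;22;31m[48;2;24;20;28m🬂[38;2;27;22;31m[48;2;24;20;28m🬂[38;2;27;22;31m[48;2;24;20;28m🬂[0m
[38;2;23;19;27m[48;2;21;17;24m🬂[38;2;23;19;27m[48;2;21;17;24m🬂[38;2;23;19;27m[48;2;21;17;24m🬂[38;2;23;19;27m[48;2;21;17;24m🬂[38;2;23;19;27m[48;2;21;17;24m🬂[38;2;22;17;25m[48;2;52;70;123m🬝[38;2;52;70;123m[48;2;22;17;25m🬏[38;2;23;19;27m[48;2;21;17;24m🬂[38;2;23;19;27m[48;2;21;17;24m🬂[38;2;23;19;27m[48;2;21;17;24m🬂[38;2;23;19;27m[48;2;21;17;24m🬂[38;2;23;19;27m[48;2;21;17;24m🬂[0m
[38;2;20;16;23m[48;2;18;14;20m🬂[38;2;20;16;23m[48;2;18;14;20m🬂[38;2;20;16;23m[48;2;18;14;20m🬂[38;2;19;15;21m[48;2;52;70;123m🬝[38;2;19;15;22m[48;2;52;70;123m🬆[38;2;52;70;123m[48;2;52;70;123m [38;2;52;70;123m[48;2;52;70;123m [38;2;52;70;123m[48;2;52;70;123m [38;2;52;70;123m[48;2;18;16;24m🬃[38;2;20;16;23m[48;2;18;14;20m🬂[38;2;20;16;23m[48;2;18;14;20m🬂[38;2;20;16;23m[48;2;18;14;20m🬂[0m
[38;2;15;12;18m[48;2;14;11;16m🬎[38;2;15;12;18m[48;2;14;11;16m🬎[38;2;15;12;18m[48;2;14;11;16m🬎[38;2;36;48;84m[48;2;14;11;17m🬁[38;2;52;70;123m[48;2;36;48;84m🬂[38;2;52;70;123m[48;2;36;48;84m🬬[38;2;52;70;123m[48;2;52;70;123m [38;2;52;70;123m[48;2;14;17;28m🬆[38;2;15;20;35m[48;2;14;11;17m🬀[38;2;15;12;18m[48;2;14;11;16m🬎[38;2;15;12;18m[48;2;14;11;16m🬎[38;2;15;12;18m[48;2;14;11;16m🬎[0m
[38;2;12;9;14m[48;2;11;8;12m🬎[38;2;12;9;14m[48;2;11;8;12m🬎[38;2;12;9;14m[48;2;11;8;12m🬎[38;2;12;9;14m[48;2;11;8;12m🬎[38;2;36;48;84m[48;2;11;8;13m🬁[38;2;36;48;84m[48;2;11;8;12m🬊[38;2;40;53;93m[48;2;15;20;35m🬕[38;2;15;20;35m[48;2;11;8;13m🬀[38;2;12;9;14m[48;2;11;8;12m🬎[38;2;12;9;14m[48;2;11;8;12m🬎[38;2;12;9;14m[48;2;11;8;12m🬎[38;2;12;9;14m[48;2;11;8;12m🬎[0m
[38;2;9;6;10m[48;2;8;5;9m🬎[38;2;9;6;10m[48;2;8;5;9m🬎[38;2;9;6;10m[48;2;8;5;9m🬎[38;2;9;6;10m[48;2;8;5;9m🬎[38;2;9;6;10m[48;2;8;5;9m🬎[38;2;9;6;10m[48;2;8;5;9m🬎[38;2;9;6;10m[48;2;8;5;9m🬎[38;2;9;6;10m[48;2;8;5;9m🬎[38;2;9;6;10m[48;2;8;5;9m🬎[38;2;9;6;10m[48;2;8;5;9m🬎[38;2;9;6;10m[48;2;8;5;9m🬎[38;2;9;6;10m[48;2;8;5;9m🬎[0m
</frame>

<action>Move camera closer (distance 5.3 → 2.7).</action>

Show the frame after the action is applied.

<frame>
[38;2;27;22;31m[48;2;24;20;28m🬂[38;2;27;22;31m[48;2;24;20;28m🬂[38;2;27;22;31m[48;2;24;20;28m🬂[38;2;27;22;31m[48;2;24;20;28m🬂[38;2;27;22;31m[48;2;24;20;28m🬂[38;2;26;21;30m[48;2;52;70;123m🬎[38;2;26;21;30m[48;2;52;70;123m🬎[38;2;52;70;123m[48;2;25;21;29m🬏[38;2;27;22;31m[48;2;24;20;28m🬂[38;2;27;22;31m[48;2;24;20;28m🬂[38;2;27;22;31m[48;2;24;20;28m🬂[38;2;27;22;31m[48;2;24;20;28m🬂[0m
[38;2;23;19;27m[48;2;21;17;24m🬂[38;2;22;17;25m[48;2;52;70;123m🬝[38;2;22;18;26m[48;2;52;70;123m🬆[38;2;23;19;27m[48;2;52;70;123m🬀[38;2;52;70;123m[48;2;52;70;123m [38;2;52;70;123m[48;2;52;70;123m [38;2;52;70;123m[48;2;52;70;123m [38;2;52;70;123m[48;2;52;70;123m [38;2;52;70;123m[48;2;52;70;123m [38;2;52;70;123m[48;2;52;70;123m [38;2;23;19;27m[48;2;52;70;123m🬂[38;2;52;70;123m[48;2;22;17;25m🬃[0m
[38;2;20;16;23m[48;2;52;70;123m🬀[38;2;52;70;123m[48;2;52;70;123m [38;2;52;70;123m[48;2;52;70;123m [38;2;52;70;123m[48;2;52;70;123m [38;2;52;70;123m[48;2;52;70;123m [38;2;52;70;123m[48;2;52;70;123m [38;2;52;70;123m[48;2;52;70;123m [38;2;52;70;123m[48;2;52;70;123m [38;2;52;70;123m[48;2;52;70;123m [38;2;52;70;123m[48;2;52;70;123m [38;2;52;70;123m[48;2;52;70;123m [38;2;20;16;23m[48;2;18;14;20m🬂[0m
[38;2;52;70;123m[48;2;14;11;16m🬊[38;2;52;70;123m[48;2;53;71;123m🬬[38;2;52;70;123m[48;2;52;70;123m [38;2;52;70;123m[48;2;52;70;123m [38;2;52;70;123m[48;2;52;70;123m [38;2;52;70;123m[48;2;52;70;123m [38;2;52;70;123m[48;2;52;70;123m [38;2;52;70;123m[48;2;52;70;123m [38;2;52;70;123m[48;2;52;70;123m [38;2;52;70;123m[48;2;52;70;123m [38;2;52;70;123m[48;2;15;12;17m▌[38;2;15;12;18m[48;2;14;11;16m🬎[0m
[38;2;12;9;14m[48;2;11;8;12m🬎[38;2;53;71;123m[48;2;11;8;13m🬁[38;2;11;8;12m[48;2;60;79;132m🬏[38;2;52;70;123m[48;2;52;70;123m [38;2;52;70;123m[48;2;52;70;123m [38;2;52;70;123m[48;2;52;70;123m [38;2;52;70;123m[48;2;52;70;123m [38;2;52;70;123m[48;2;52;70;123m [38;2;52;70;123m[48;2;52;70;123m [38;2;52;70;123m[48;2;52;70;123m [38;2;12;9;14m[48;2;11;8;12m🬎[38;2;12;9;14m[48;2;11;8;12m🬎[0m
[38;2;9;6;10m[48;2;8;5;9m🬎[38;2;9;6;10m[48;2;8;5;9m🬎[38;2;9;6;10m[48;2;8;5;9m🬎[38;2;52;70;123m[48;2;8;5;9m🬁[38;2;52;70;123m[48;2;8;5;9m🬬[38;2;52;70;123m[48;2;52;70;123m [38;2;52;70;123m[48;2;52;70;123m [38;2;52;70;123m[48;2;52;70;123m [38;2;52;70;123m[48;2;52;70;123m [38;2;52;70;123m[48;2;8;5;9m🬕[38;2;9;6;10m[48;2;8;5;9m🬎[38;2;9;6;10m[48;2;8;5;9m🬎[0m
</frame>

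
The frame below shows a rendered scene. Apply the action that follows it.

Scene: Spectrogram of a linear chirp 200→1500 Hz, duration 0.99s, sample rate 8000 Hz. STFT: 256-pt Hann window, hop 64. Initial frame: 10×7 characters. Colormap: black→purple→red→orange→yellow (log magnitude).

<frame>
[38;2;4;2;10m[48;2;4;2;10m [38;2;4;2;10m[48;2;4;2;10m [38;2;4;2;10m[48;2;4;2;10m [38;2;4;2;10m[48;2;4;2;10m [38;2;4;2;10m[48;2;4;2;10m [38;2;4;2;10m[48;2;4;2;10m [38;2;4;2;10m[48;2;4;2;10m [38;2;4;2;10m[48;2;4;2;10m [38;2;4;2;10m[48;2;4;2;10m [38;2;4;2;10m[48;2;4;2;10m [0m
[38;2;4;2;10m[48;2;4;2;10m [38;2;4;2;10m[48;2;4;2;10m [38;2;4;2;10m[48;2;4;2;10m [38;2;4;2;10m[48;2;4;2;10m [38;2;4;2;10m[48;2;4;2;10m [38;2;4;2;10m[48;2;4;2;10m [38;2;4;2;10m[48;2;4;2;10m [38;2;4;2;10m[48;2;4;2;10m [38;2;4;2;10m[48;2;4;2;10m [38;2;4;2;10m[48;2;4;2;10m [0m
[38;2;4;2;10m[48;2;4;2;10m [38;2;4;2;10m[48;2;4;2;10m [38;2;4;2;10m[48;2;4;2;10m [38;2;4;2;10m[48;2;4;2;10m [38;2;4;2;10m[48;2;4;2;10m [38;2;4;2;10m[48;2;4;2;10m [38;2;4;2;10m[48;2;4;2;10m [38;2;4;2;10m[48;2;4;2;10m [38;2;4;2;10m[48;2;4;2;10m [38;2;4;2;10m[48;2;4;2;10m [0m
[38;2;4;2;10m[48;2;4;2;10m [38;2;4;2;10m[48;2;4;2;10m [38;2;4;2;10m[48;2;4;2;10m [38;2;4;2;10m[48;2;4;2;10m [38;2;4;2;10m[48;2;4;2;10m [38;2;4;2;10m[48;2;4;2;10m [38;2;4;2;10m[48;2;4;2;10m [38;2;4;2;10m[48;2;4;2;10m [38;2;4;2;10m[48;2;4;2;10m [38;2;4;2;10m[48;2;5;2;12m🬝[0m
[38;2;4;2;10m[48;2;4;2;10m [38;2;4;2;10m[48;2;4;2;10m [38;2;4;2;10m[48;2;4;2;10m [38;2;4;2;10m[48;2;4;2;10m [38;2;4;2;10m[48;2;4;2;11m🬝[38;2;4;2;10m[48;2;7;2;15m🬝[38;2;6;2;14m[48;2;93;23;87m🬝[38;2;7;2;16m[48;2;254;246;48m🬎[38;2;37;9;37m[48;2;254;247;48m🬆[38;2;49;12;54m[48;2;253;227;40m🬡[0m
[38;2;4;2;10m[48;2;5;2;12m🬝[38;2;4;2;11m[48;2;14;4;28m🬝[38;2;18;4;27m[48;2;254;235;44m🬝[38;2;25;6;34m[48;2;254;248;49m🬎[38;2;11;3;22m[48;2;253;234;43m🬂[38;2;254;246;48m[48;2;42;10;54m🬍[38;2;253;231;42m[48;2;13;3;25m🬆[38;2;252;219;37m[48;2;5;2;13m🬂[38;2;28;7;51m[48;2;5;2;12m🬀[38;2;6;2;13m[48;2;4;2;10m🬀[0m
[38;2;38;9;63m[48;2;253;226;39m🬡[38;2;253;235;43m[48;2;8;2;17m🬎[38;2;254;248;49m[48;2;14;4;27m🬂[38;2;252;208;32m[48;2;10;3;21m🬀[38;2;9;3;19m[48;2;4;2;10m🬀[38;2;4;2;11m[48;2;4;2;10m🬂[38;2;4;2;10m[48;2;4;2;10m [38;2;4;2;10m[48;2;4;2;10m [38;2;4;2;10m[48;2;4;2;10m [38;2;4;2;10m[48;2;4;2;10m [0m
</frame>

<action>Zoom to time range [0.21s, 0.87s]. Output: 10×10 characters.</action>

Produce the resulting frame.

<frame>
[38;2;4;2;10m[48;2;4;2;10m [38;2;4;2;10m[48;2;4;2;10m [38;2;4;2;10m[48;2;4;2;10m [38;2;4;2;10m[48;2;4;2;10m [38;2;4;2;10m[48;2;4;2;10m [38;2;4;2;10m[48;2;4;2;10m [38;2;4;2;10m[48;2;4;2;10m [38;2;4;2;10m[48;2;4;2;10m [38;2;4;2;10m[48;2;4;2;10m [38;2;4;2;10m[48;2;4;2;10m [0m
[38;2;4;2;10m[48;2;4;2;10m [38;2;4;2;10m[48;2;4;2;10m [38;2;4;2;10m[48;2;4;2;10m [38;2;4;2;10m[48;2;4;2;10m [38;2;4;2;10m[48;2;4;2;10m [38;2;4;2;10m[48;2;4;2;10m [38;2;4;2;10m[48;2;4;2;10m [38;2;4;2;10m[48;2;4;2;10m [38;2;4;2;10m[48;2;4;2;10m [38;2;4;2;10m[48;2;4;2;10m [0m
[38;2;4;2;10m[48;2;4;2;10m [38;2;4;2;10m[48;2;4;2;10m [38;2;4;2;10m[48;2;4;2;10m [38;2;4;2;10m[48;2;4;2;10m [38;2;4;2;10m[48;2;4;2;10m [38;2;4;2;10m[48;2;4;2;10m [38;2;4;2;10m[48;2;4;2;10m [38;2;4;2;10m[48;2;4;2;10m [38;2;4;2;10m[48;2;4;2;10m [38;2;4;2;10m[48;2;4;2;10m [0m
[38;2;4;2;10m[48;2;4;2;10m [38;2;4;2;10m[48;2;4;2;10m [38;2;4;2;10m[48;2;4;2;10m [38;2;4;2;10m[48;2;4;2;10m [38;2;4;2;10m[48;2;4;2;10m [38;2;4;2;10m[48;2;4;2;10m [38;2;4;2;10m[48;2;4;2;10m [38;2;4;2;10m[48;2;4;2;10m [38;2;4;2;10m[48;2;4;2;10m [38;2;4;2;10m[48;2;4;2;10m [0m
[38;2;4;2;10m[48;2;4;2;10m [38;2;4;2;10m[48;2;4;2;10m [38;2;4;2;10m[48;2;4;2;10m [38;2;4;2;10m[48;2;4;2;10m [38;2;4;2;10m[48;2;4;2;10m [38;2;4;2;10m[48;2;4;2;10m [38;2;4;2;10m[48;2;4;2;10m [38;2;4;2;10m[48;2;4;2;10m [38;2;4;2;10m[48;2;4;2;10m [38;2;4;2;10m[48;2;4;2;10m [0m
[38;2;4;2;10m[48;2;4;2;10m [38;2;4;2;10m[48;2;4;2;10m [38;2;4;2;10m[48;2;4;2;10m [38;2;4;2;10m[48;2;4;2;10m [38;2;4;2;10m[48;2;4;2;10m [38;2;4;2;10m[48;2;4;2;10m [38;2;4;2;10m[48;2;4;2;10m [38;2;4;2;10m[48;2;4;2;10m [38;2;4;2;10m[48;2;4;2;10m [38;2;4;2;10m[48;2;4;2;11m🬎[0m
[38;2;4;2;10m[48;2;4;2;10m [38;2;4;2;10m[48;2;4;2;10m [38;2;4;2;10m[48;2;4;2;10m [38;2;4;2;10m[48;2;4;2;10m [38;2;4;2;10m[48;2;4;2;11m🬝[38;2;4;2;10m[48;2;5;2;11m🬎[38;2;4;2;10m[48;2;8;2;17m🬎[38;2;6;2;15m[48;2;54;12;89m🬝[38;2;8;2;17m[48;2;251;200;29m🬎[38;2;25;6;41m[48;2;252;218;36m🬆[0m
[38;2;4;2;10m[48;2;5;2;11m🬎[38;2;4;2;11m[48;2;10;3;20m🬝[38;2;6;2;14m[48;2;45;10;78m🬝[38;2;8;2;17m[48;2;246;190;36m🬎[38;2;19;5;36m[48;2;250;212;39m🬆[38;2;12;3;23m[48;2;253;232;42m🬂[38;2;251;214;37m[48;2;55;13;71m🬍[38;2;249;218;43m[48;2;8;2;17m🬎[38;2;254;249;49m[48;2;17;4;31m🬂[38;2;234;120;32m[48;2;12;3;25m🬀[0m
[38;2;12;3;24m[48;2;248;216;45m🬂[38;2;49;11;81m[48;2;248;194;34m🬟[38;2;252;223;40m[48;2;11;3;23m🬎[38;2;254;249;49m[48;2;19;4;35m🬂[38;2;244;141;17m[48;2;14;4;28m🬀[38;2;15;4;28m[48;2;5;2;12m🬀[38;2;6;2;14m[48;2;4;2;10m🬂[38;2;4;2;11m[48;2;4;2;10m🬂[38;2;4;2;10m[48;2;4;2;10m [38;2;4;2;10m[48;2;4;2;10m [0m
[38;2;11;3;23m[48;2;4;2;10m🬂[38;2;6;2;14m[48;2;4;2;10m🬂[38;2;4;2;11m[48;2;4;2;10m🬂[38;2;4;2;10m[48;2;4;2;10m [38;2;4;2;10m[48;2;4;2;10m [38;2;4;2;10m[48;2;4;2;10m [38;2;4;2;10m[48;2;4;2;10m [38;2;4;2;10m[48;2;4;2;10m [38;2;4;2;10m[48;2;4;2;10m [38;2;4;2;10m[48;2;4;2;10m [0m
</frame>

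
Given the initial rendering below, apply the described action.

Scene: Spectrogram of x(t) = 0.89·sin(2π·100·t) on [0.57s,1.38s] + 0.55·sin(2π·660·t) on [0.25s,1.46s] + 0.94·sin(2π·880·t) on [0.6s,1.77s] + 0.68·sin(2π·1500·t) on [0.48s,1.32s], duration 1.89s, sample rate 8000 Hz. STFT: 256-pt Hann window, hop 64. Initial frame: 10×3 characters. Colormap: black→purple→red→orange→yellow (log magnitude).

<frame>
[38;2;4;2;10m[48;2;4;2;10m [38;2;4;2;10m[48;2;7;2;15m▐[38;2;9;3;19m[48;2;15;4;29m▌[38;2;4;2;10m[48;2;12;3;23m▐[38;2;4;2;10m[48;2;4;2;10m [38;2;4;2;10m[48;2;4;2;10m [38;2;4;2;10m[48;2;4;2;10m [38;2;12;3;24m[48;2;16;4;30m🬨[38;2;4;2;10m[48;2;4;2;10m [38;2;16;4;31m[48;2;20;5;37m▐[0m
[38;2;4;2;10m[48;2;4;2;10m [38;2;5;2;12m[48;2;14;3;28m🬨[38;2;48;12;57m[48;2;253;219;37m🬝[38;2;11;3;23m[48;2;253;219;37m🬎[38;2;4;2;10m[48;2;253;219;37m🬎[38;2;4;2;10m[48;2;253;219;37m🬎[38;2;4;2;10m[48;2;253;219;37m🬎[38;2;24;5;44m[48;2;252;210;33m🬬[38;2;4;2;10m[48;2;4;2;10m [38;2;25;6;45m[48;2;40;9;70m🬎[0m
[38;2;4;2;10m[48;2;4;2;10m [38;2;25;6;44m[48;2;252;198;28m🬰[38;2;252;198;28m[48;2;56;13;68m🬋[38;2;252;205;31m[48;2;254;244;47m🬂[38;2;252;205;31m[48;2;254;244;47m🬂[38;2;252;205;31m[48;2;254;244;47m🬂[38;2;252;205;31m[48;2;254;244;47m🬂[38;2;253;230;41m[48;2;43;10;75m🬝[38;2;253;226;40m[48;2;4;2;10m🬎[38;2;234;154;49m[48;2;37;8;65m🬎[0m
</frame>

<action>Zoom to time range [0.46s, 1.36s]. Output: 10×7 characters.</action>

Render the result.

<frame>
[38;2;4;2;10m[48;2;12;3;23m▐[38;2;10;3;20m[48;2;10;3;21m🬎[38;2;4;2;10m[48;2;4;2;10m [38;2;4;2;10m[48;2;4;2;10m [38;2;4;2;10m[48;2;4;2;10m [38;2;4;2;10m[48;2;4;2;10m [38;2;4;2;10m[48;2;4;2;10m [38;2;4;2;10m[48;2;4;2;10m [38;2;4;2;10m[48;2;4;2;10m [38;2;4;2;10m[48;2;12;3;23m▌[0m
[38;2;4;2;10m[48;2;13;3;26m▐[38;2;10;3;21m[48;2;11;3;22m🬂[38;2;4;2;10m[48;2;4;2;10m [38;2;4;2;10m[48;2;4;2;10m [38;2;4;2;10m[48;2;4;2;10m [38;2;4;2;10m[48;2;4;2;10m [38;2;4;2;10m[48;2;4;2;10m [38;2;4;2;10m[48;2;4;2;10m [38;2;4;2;10m[48;2;4;2;10m [38;2;4;2;10m[48;2;13;3;26m▌[0m
[38;2;4;2;10m[48;2;18;4;33m▐[38;2;12;3;24m[48;2;14;4;27m🬎[38;2;4;2;10m[48;2;4;2;10m [38;2;4;2;10m[48;2;4;2;10m [38;2;4;2;10m[48;2;4;2;10m [38;2;4;2;10m[48;2;4;2;10m [38;2;4;2;10m[48;2;4;2;10m [38;2;4;2;10m[48;2;4;2;10m [38;2;4;2;10m[48;2;4;2;10m [38;2;4;2;10m[48;2;18;4;33m▌[0m
[38;2;9;3;18m[48;2;41;9;72m🬨[38;2;17;4;32m[48;2;21;5;39m🬎[38;2;4;2;10m[48;2;4;2;10m [38;2;4;2;10m[48;2;4;2;10m [38;2;4;2;10m[48;2;4;2;10m [38;2;4;2;10m[48;2;4;2;10m [38;2;4;2;10m[48;2;4;2;10m [38;2;4;2;10m[48;2;4;2;10m [38;2;4;2;10m[48;2;4;2;10m [38;2;9;3;18m[48;2;41;9;72m🬕[0m
[38;2;251;188;24m[48;2;34;8;49m🬎[38;2;251;188;24m[48;2;49;11;85m🬎[38;2;251;188;24m[48;2;4;2;11m🬎[38;2;251;188;24m[48;2;4;2;11m🬎[38;2;251;188;24m[48;2;4;2;11m🬎[38;2;251;188;24m[48;2;4;2;11m🬎[38;2;251;188;24m[48;2;4;2;11m🬎[38;2;251;188;24m[48;2;4;2;11m🬎[38;2;251;188;24m[48;2;4;2;11m🬎[38;2;251;189;24m[48;2;35;8;50m🬎[0m
[38;2;19;5;36m[48;2;252;199;29m🬎[38;2;203;73;63m[48;2;252;216;35m🬆[38;2;22;5;41m[48;2;253;224;39m🬂[38;2;22;5;41m[48;2;253;224;39m🬂[38;2;22;5;41m[48;2;253;224;39m🬂[38;2;22;5;41m[48;2;253;224;39m🬂[38;2;22;5;41m[48;2;253;224;39m🬂[38;2;22;5;41m[48;2;253;224;39m🬂[38;2;22;5;41m[48;2;253;224;39m🬂[38;2;32;7;57m[48;2;253;224;39m🬂[0m
[38;2;23;5;41m[48;2;6;2;13m▌[38;2;68;16;85m[48;2;254;243;47m🬎[38;2;11;3;23m[48;2;254;243;47m🬎[38;2;11;3;23m[48;2;254;243;47m🬎[38;2;11;3;23m[48;2;254;243;47m🬎[38;2;11;3;23m[48;2;254;243;47m🬎[38;2;11;3;23m[48;2;254;243;47m🬎[38;2;11;3;23m[48;2;254;243;47m🬎[38;2;11;3;23m[48;2;254;243;47m🬎[38;2;18;4;34m[48;2;254;243;47m🬎[0m
</frame>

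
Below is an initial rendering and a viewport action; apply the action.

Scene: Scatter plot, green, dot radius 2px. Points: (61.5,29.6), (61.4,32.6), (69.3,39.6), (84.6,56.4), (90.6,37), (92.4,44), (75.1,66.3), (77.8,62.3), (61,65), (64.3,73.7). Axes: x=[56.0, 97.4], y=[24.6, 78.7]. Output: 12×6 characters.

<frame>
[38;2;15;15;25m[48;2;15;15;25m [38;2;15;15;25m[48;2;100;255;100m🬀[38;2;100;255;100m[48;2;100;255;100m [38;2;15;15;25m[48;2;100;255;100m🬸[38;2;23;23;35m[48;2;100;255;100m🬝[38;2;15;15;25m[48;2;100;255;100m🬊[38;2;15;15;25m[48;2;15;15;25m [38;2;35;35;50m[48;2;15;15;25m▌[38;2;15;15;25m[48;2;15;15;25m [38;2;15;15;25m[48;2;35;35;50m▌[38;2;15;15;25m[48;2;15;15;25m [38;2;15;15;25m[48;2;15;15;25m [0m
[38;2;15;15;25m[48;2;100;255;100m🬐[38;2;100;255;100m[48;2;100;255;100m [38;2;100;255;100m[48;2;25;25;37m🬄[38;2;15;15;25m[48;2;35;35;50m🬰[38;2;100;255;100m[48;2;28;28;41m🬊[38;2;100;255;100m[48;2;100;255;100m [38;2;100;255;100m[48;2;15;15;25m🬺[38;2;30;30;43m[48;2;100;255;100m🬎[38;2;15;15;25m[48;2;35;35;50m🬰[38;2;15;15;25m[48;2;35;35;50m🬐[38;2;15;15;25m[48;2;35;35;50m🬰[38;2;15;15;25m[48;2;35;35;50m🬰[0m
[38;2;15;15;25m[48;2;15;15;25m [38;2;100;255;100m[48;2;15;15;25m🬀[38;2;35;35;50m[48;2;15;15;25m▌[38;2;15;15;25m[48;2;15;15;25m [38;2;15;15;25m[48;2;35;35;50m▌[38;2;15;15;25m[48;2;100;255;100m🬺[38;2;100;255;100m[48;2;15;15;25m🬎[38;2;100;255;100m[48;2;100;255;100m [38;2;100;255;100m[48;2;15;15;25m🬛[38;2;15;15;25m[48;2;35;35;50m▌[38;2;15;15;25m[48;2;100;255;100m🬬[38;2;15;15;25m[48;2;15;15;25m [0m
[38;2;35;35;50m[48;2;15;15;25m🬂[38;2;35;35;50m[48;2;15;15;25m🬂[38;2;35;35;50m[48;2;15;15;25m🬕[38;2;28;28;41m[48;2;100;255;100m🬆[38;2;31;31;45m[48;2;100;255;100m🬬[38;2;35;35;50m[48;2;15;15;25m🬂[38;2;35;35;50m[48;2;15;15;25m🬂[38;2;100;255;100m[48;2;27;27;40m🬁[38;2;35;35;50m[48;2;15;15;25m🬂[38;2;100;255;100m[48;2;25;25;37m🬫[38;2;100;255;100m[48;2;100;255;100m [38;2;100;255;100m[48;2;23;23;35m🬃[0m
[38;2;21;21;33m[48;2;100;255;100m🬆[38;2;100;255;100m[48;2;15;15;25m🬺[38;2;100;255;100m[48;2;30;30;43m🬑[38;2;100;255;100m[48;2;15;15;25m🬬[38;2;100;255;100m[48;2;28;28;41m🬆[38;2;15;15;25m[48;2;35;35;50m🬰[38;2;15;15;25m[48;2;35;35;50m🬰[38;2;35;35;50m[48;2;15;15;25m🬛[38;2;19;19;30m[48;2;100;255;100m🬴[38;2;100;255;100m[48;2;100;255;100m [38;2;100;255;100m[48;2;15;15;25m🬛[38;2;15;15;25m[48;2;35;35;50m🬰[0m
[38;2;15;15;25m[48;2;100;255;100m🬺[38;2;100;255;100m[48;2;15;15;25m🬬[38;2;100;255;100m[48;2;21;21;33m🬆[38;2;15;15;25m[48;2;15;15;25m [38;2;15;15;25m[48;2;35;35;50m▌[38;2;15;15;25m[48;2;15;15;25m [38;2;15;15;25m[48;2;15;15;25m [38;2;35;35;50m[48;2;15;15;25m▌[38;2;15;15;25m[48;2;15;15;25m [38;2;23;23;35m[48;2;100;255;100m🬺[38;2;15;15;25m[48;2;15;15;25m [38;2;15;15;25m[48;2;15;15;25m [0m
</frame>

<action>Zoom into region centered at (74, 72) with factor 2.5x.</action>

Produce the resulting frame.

<frame>
[38;2;15;15;25m[48;2;15;15;25m [38;2;15;15;25m[48;2;15;15;25m [38;2;35;35;50m[48;2;15;15;25m▌[38;2;15;15;25m[48;2;15;15;25m [38;2;15;15;25m[48;2;35;35;50m▌[38;2;15;15;25m[48;2;15;15;25m [38;2;15;15;25m[48;2;15;15;25m [38;2;35;35;50m[48;2;15;15;25m▌[38;2;15;15;25m[48;2;15;15;25m [38;2;15;15;25m[48;2;35;35;50m▌[38;2;15;15;25m[48;2;15;15;25m [38;2;15;15;25m[48;2;15;15;25m [0m
[38;2;15;15;25m[48;2;35;35;50m🬰[38;2;15;15;25m[48;2;35;35;50m🬰[38;2;35;35;50m[48;2;15;15;25m🬛[38;2;15;15;25m[48;2;35;35;50m🬰[38;2;15;15;25m[48;2;35;35;50m🬐[38;2;15;15;25m[48;2;35;35;50m🬰[38;2;15;15;25m[48;2;35;35;50m🬰[38;2;35;35;50m[48;2;15;15;25m🬛[38;2;15;15;25m[48;2;35;35;50m🬰[38;2;15;15;25m[48;2;35;35;50m🬐[38;2;15;15;25m[48;2;35;35;50m🬰[38;2;15;15;25m[48;2;35;35;50m🬰[0m
[38;2;15;15;25m[48;2;15;15;25m [38;2;15;15;25m[48;2;15;15;25m [38;2;35;35;50m[48;2;15;15;25m▌[38;2;15;15;25m[48;2;15;15;25m [38;2;15;15;25m[48;2;35;35;50m▌[38;2;15;15;25m[48;2;15;15;25m [38;2;15;15;25m[48;2;15;15;25m [38;2;35;35;50m[48;2;15;15;25m▌[38;2;15;15;25m[48;2;15;15;25m [38;2;15;15;25m[48;2;35;35;50m▌[38;2;15;15;25m[48;2;15;15;25m [38;2;15;15;25m[48;2;15;15;25m [0m
[38;2;35;35;50m[48;2;15;15;25m🬂[38;2;35;35;50m[48;2;15;15;25m🬂[38;2;35;35;50m[48;2;15;15;25m🬕[38;2;35;35;50m[48;2;15;15;25m🬂[38;2;35;35;50m[48;2;15;15;25m🬨[38;2;35;35;50m[48;2;15;15;25m🬂[38;2;28;28;41m[48;2;100;255;100m🬆[38;2;27;27;40m[48;2;100;255;100m🬬[38;2;35;35;50m[48;2;15;15;25m🬂[38;2;35;35;50m[48;2;15;15;25m🬨[38;2;35;35;50m[48;2;15;15;25m🬂[38;2;35;35;50m[48;2;15;15;25m🬂[0m
[38;2;15;15;25m[48;2;35;35;50m🬰[38;2;15;15;25m[48;2;35;35;50m🬰[38;2;35;35;50m[48;2;15;15;25m🬛[38;2;15;15;25m[48;2;35;35;50m🬰[38;2;15;15;25m[48;2;35;35;50m🬐[38;2;23;23;35m[48;2;100;255;100m🬺[38;2;100;255;100m[48;2;15;15;25m🬬[38;2;100;255;100m[48;2;28;28;41m🬆[38;2;23;23;35m[48;2;100;255;100m🬬[38;2;15;15;25m[48;2;35;35;50m🬐[38;2;15;15;25m[48;2;35;35;50m🬰[38;2;15;15;25m[48;2;35;35;50m🬰[0m
[38;2;15;15;25m[48;2;15;15;25m [38;2;15;15;25m[48;2;15;15;25m [38;2;35;35;50m[48;2;15;15;25m▌[38;2;15;15;25m[48;2;15;15;25m [38;2;15;15;25m[48;2;35;35;50m▌[38;2;15;15;25m[48;2;15;15;25m [38;2;15;15;25m[48;2;15;15;25m [38;2;35;35;50m[48;2;100;255;100m🬐[38;2;100;255;100m[48;2;100;255;100m [38;2;27;27;40m[48;2;100;255;100m🬸[38;2;15;15;25m[48;2;15;15;25m [38;2;15;15;25m[48;2;15;15;25m [0m
</frame>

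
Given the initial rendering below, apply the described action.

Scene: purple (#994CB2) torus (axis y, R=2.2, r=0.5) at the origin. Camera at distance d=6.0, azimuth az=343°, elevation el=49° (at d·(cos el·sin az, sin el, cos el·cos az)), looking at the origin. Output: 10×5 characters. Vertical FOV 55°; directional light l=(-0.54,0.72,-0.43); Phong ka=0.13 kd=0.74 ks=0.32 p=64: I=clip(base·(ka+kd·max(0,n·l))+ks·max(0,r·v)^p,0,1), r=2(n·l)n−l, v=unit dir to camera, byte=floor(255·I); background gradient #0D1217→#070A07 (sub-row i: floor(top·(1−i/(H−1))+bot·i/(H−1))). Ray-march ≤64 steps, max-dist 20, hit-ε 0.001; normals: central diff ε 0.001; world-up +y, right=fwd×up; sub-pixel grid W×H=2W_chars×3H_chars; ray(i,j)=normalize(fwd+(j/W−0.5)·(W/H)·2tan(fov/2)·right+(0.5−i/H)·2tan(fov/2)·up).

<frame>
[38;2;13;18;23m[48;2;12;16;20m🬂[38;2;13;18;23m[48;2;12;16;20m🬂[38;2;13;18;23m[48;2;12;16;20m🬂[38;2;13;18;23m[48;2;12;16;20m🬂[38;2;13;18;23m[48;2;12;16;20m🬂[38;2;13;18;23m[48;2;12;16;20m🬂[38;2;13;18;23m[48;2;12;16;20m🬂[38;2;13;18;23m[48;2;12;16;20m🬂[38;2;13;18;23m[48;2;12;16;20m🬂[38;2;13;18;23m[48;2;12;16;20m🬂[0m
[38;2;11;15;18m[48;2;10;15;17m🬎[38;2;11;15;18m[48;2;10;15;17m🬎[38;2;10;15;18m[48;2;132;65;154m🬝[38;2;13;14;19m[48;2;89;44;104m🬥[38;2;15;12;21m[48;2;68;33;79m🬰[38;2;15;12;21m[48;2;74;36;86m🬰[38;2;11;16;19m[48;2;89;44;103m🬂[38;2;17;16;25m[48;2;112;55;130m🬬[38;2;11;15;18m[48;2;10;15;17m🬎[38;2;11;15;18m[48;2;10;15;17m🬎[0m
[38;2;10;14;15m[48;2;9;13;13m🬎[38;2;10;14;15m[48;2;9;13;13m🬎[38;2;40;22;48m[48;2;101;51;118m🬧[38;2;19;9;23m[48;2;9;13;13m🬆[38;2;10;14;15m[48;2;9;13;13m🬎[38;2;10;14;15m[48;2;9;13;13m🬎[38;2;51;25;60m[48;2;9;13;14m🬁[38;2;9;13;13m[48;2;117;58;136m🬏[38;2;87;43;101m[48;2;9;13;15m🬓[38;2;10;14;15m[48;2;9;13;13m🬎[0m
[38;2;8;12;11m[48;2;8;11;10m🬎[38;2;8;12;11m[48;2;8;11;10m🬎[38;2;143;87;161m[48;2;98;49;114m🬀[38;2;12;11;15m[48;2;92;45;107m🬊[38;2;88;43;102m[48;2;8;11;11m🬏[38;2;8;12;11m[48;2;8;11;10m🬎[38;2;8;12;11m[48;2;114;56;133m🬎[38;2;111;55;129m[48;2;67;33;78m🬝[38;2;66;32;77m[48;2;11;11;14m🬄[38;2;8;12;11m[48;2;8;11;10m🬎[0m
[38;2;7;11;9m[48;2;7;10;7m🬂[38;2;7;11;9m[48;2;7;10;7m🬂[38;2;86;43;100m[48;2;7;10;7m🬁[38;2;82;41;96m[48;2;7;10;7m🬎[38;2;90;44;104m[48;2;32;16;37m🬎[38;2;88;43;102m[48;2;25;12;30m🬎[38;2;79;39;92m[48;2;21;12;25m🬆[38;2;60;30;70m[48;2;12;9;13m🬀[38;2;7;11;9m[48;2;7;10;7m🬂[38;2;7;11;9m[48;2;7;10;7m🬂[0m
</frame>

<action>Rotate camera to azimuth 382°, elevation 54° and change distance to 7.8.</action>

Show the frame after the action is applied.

<frame>
[38;2;13;18;23m[48;2;12;16;20m🬂[38;2;13;18;23m[48;2;12;16;20m🬂[38;2;13;18;23m[48;2;12;16;20m🬂[38;2;13;18;23m[48;2;12;16;20m🬂[38;2;13;18;23m[48;2;12;16;20m🬂[38;2;13;18;23m[48;2;12;16;20m🬂[38;2;13;18;23m[48;2;12;16;20m🬂[38;2;13;18;23m[48;2;12;16;20m🬂[38;2;13;18;23m[48;2;12;16;20m🬂[38;2;13;18;23m[48;2;12;16;20m🬂[0m
[38;2;11;15;18m[48;2;10;15;17m🬎[38;2;11;15;18m[48;2;10;15;17m🬎[38;2;11;15;18m[48;2;10;15;17m🬎[38;2;10;15;18m[48;2;127;75;144m🬝[38;2;18;15;24m[48;2;122;60;142m🬴[38;2;15;12;21m[48;2;111;55;130m🬰[38;2;11;15;18m[48;2;83;41;97m🬎[38;2;11;15;18m[48;2;10;15;17m🬎[38;2;11;15;18m[48;2;10;15;17m🬎[38;2;11;15;18m[48;2;10;15;17m🬎[0m
[38;2;10;14;15m[48;2;9;13;13m🬎[38;2;10;14;15m[48;2;9;13;13m🬎[38;2;9;13;15m[48;2;93;46;108m🬝[38;2;106;59;123m[48;2;19;12;23m▌[38;2;19;9;23m[48;2;9;13;14m🬀[38;2;10;14;15m[48;2;9;13;13m🬎[38;2;79;39;93m[48;2;18;14;23m🬁[38;2;125;71;143m[48;2;19;15;25m▌[38;2;10;14;15m[48;2;9;13;13m🬎[38;2;10;14;15m[48;2;9;13;13m🬎[0m
[38;2;8;12;11m[48;2;8;11;10m🬎[38;2;8;12;11m[48;2;8;11;10m🬎[38;2;62;31;72m[48;2;8;11;10m🬁[38;2;97;52;112m[48;2;33;20;39m🬎[38;2;96;47;112m[48;2;8;12;11m🬱[38;2;8;12;11m[48;2;98;48;114m🬎[38;2;22;14;26m[48;2;109;54;127m🬟[38;2;98;48;114m[48;2;18;13;22m🬀[38;2;8;12;11m[48;2;8;11;10m🬎[38;2;8;12;11m[48;2;8;11;10m🬎[0m
[38;2;7;11;9m[48;2;7;10;7m🬂[38;2;7;11;9m[48;2;7;10;7m🬂[38;2;7;11;9m[48;2;7;10;7m🬂[38;2;7;11;9m[48;2;7;10;7m🬂[38;2;20;10;24m[48;2;7;10;7m🬂[38;2;21;10;25m[48;2;7;10;7m🬂[38;2;19;9;23m[48;2;7;10;7m🬀[38;2;7;11;9m[48;2;7;10;7m🬂[38;2;7;11;9m[48;2;7;10;7m🬂[38;2;7;11;9m[48;2;7;10;7m🬂[0m
</frame>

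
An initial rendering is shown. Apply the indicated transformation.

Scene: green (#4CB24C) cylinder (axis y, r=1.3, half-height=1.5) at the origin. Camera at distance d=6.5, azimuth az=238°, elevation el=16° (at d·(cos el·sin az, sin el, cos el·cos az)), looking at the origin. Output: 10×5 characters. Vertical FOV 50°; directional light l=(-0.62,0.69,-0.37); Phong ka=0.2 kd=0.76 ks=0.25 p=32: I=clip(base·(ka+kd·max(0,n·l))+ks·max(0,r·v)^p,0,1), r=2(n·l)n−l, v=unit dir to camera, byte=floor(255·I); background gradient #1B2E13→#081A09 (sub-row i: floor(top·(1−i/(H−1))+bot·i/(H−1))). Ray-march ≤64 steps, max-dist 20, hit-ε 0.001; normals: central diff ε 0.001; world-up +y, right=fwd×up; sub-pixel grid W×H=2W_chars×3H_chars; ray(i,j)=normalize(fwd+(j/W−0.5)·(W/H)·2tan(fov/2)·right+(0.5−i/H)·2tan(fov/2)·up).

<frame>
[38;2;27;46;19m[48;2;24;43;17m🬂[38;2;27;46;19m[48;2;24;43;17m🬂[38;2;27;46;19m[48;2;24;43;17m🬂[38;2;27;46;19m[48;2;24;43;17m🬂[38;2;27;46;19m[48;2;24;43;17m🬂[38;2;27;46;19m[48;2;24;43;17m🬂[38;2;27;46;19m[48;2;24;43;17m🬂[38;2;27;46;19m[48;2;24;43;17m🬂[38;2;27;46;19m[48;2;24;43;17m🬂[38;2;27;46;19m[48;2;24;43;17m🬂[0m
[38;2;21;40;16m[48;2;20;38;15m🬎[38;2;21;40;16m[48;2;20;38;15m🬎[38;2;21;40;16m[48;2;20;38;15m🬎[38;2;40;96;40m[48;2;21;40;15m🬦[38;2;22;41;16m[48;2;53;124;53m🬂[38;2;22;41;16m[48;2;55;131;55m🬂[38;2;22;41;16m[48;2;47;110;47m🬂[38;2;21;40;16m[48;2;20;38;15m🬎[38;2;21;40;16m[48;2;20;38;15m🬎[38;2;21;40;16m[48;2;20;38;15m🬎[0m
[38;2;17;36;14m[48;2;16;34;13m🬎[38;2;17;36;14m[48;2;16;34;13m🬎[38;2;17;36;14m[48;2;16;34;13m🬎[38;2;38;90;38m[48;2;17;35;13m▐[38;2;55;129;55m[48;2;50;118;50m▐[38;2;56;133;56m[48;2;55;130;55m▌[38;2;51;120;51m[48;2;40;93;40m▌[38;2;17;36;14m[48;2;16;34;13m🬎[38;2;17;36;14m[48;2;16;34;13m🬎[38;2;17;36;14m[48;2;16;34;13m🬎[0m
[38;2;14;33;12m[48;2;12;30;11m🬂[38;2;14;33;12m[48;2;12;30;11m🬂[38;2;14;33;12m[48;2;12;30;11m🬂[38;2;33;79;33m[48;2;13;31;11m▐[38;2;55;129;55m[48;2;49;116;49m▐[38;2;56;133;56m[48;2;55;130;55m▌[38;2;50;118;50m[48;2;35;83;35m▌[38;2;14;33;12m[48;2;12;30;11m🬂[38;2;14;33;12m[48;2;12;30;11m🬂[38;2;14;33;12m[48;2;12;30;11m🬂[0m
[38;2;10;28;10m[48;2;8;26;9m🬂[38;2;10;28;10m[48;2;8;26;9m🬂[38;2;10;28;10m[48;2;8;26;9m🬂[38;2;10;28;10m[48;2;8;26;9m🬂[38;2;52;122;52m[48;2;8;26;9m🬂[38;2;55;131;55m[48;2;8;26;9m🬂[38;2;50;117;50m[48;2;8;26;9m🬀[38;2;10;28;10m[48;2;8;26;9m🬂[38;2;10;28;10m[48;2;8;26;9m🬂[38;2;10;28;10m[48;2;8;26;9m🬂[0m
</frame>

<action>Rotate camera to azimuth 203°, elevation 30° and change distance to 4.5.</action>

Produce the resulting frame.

<frame>
[38;2;27;46;19m[48;2;24;43;17m🬂[38;2;27;46;19m[48;2;24;43;17m🬂[38;2;25;44;18m[48;2;55;128;55m🬝[38;2;26;45;18m[48;2;55;128;55m🬎[38;2;26;45;18m[48;2;55;128;55m🬎[38;2;26;45;18m[48;2;55;128;55m🬎[38;2;26;45;18m[48;2;55;128;55m🬎[38;2;26;45;18m[48;2;55;128;55m🬎[38;2;27;46;19m[48;2;24;43;17m🬂[38;2;27;46;19m[48;2;24;43;17m🬂[0m
[38;2;21;40;16m[48;2;20;38;15m🬎[38;2;21;40;16m[48;2;20;38;15m🬎[38;2;20;47;20m[48;2;19;39;15m🬉[38;2;55;128;55m[48;2;32;75;32m🬂[38;2;55;128;55m[48;2;43;101;43m🬂[38;2;55;128;55m[48;2;49;117;49m🬂[38;2;54;127;54m[48;2;55;130;55m🬕[38;2;55;128;55m[48;2;56;132;56m🬟[38;2;21;40;16m[48;2;20;38;15m🬎[38;2;21;40;16m[48;2;20;38;15m🬎[0m
[38;2;17;36;14m[48;2;16;34;13m🬎[38;2;17;36;14m[48;2;16;34;13m🬎[38;2;17;36;14m[48;2;15;34;14m🬄[38;2;34;80;34m[48;2;25;60;25m▐[38;2;44;105;44m[48;2;39;94;39m▐[38;2;48;114;48m[48;2;51;121;51m▌[38;2;54;127;54m[48;2;56;131;56m▌[38;2;54;129;54m[48;2;16;34;13m🬝[38;2;17;36;14m[48;2;16;34;13m🬎[38;2;17;36;14m[48;2;16;34;13m🬎[0m
[38;2;14;33;12m[48;2;12;30;11m🬂[38;2;14;33;12m[48;2;12;30;11m🬂[38;2;14;33;12m[48;2;12;30;11m🬂[38;2;31;73;31m[48;2;19;46;19m▐[38;2;44;103;44m[48;2;38;91;38m▐[38;2;48;114;48m[48;2;52;122;52m▌[38;2;54;128;54m[48;2;56;132;56m▌[38;2;55;131;55m[48;2;13;31;11m▌[38;2;14;33;12m[48;2;12;30;11m🬂[38;2;14;33;12m[48;2;12;30;11m🬂[0m
[38;2;10;28;10m[48;2;8;26;9m🬂[38;2;10;28;10m[48;2;8;26;9m🬂[38;2;10;28;10m[48;2;8;26;9m🬂[38;2;27;65;27m[48;2;10;29;11m▐[38;2;43;102;43m[48;2;37;87;37m▐[38;2;48;114;48m[48;2;52;123;52m▌[38;2;55;129;55m[48;2;56;133;56m▌[38;2;54;126;54m[48;2;8;26;9m🬀[38;2;10;28;10m[48;2;8;26;9m🬂[38;2;10;28;10m[48;2;8;26;9m🬂[0m
</frame>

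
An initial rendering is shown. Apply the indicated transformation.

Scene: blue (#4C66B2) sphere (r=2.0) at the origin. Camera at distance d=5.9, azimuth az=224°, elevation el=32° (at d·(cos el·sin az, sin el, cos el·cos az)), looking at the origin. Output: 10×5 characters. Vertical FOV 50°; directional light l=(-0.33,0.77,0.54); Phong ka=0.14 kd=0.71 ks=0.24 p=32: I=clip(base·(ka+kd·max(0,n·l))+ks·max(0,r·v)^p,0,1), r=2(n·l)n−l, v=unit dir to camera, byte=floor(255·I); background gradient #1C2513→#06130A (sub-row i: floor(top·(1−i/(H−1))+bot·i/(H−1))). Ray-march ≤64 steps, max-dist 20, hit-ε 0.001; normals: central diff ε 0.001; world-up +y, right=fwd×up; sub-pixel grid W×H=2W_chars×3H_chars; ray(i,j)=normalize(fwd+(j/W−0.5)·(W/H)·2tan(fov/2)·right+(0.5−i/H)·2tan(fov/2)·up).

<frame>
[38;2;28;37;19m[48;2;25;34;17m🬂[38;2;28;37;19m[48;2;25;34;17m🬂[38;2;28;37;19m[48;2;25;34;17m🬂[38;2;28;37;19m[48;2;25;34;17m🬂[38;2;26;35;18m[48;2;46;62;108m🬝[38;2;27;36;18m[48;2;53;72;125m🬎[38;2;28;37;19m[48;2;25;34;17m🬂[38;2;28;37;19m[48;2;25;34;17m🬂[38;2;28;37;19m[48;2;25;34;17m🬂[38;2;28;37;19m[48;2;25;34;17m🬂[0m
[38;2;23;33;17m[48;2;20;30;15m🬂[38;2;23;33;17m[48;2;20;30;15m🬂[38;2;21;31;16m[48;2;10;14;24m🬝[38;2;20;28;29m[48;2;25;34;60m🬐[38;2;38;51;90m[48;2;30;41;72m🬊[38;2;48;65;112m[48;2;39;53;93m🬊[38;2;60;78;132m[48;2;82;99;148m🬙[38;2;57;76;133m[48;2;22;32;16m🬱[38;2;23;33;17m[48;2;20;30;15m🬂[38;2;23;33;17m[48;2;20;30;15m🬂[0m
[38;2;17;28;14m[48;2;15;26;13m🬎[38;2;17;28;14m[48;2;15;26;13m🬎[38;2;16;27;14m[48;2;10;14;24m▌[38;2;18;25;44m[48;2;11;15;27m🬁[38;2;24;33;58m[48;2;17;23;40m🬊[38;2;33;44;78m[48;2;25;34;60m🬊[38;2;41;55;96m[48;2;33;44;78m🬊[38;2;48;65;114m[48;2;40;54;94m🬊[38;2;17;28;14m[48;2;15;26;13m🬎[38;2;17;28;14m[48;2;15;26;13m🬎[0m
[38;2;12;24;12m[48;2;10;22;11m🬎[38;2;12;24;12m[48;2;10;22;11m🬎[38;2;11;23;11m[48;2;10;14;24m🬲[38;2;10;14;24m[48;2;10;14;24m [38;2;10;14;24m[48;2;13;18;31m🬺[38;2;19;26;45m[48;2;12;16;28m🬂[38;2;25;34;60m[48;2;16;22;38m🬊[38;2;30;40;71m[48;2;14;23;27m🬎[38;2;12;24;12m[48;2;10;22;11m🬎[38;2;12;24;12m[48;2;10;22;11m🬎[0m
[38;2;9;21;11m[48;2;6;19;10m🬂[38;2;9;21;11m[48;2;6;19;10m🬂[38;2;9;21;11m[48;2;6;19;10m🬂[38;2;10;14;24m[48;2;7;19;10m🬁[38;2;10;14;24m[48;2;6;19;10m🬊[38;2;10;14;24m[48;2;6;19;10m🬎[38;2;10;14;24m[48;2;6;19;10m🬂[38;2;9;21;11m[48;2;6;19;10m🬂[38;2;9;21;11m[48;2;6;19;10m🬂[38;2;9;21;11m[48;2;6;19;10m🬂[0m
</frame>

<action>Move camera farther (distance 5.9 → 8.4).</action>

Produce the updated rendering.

<frame>
[38;2;28;37;19m[48;2;25;34;17m🬂[38;2;28;37;19m[48;2;25;34;17m🬂[38;2;28;37;19m[48;2;25;34;17m🬂[38;2;28;37;19m[48;2;25;34;17m🬂[38;2;28;37;19m[48;2;25;34;17m🬂[38;2;28;37;19m[48;2;25;34;17m🬂[38;2;28;37;19m[48;2;25;34;17m🬂[38;2;28;37;19m[48;2;25;34;17m🬂[38;2;28;37;19m[48;2;25;34;17m🬂[38;2;28;37;19m[48;2;25;34;17m🬂[0m
[38;2;23;33;17m[48;2;20;30;15m🬂[38;2;23;33;17m[48;2;20;30;15m🬂[38;2;23;33;17m[48;2;20;30;15m🬂[38;2;21;31;16m[48;2;16;21;37m🬝[38;2;22;32;16m[48;2;35;48;84m🬆[38;2;23;33;17m[48;2;52;70;121m🬂[38;2;22;32;16m[48;2;61;82;142m🬎[38;2;23;33;17m[48;2;20;30;15m🬂[38;2;23;33;17m[48;2;20;30;15m🬂[38;2;23;33;17m[48;2;20;30;15m🬂[0m
[38;2;17;28;14m[48;2;15;26;13m🬎[38;2;17;28;14m[48;2;15;26;13m🬎[38;2;17;28;14m[48;2;15;26;13m🬎[38;2;16;27;14m[48;2;10;14;25m▌[38;2;24;32;57m[48;2;12;17;30m🬊[38;2;38;52;90m[48;2;25;34;60m🬊[38;2;64;82;134m[48;2;39;53;93m🬂[38;2;17;28;14m[48;2;15;26;13m🬎[38;2;17;28;14m[48;2;15;26;13m🬎[38;2;17;28;14m[48;2;15;26;13m🬎[0m
[38;2;12;24;12m[48;2;10;22;11m🬎[38;2;12;24;12m[48;2;10;22;11m🬎[38;2;12;24;12m[48;2;10;22;11m🬎[38;2;11;23;11m[48;2;10;14;24m🬲[38;2;10;14;24m[48;2;10;22;11m🬬[38;2;18;25;44m[48;2;10;14;25m🬁[38;2;26;35;62m[48;2;12;20;22m🬂[38;2;12;24;12m[48;2;10;22;11m🬎[38;2;12;24;12m[48;2;10;22;11m🬎[38;2;12;24;12m[48;2;10;22;11m🬎[0m
[38;2;9;21;11m[48;2;6;19;10m🬂[38;2;9;21;11m[48;2;6;19;10m🬂[38;2;9;21;11m[48;2;6;19;10m🬂[38;2;9;21;11m[48;2;6;19;10m🬂[38;2;9;21;11m[48;2;6;19;10m🬂[38;2;9;21;11m[48;2;6;19;10m🬂[38;2;9;21;11m[48;2;6;19;10m🬂[38;2;9;21;11m[48;2;6;19;10m🬂[38;2;9;21;11m[48;2;6;19;10m🬂[38;2;9;21;11m[48;2;6;19;10m🬂[0m
</frame>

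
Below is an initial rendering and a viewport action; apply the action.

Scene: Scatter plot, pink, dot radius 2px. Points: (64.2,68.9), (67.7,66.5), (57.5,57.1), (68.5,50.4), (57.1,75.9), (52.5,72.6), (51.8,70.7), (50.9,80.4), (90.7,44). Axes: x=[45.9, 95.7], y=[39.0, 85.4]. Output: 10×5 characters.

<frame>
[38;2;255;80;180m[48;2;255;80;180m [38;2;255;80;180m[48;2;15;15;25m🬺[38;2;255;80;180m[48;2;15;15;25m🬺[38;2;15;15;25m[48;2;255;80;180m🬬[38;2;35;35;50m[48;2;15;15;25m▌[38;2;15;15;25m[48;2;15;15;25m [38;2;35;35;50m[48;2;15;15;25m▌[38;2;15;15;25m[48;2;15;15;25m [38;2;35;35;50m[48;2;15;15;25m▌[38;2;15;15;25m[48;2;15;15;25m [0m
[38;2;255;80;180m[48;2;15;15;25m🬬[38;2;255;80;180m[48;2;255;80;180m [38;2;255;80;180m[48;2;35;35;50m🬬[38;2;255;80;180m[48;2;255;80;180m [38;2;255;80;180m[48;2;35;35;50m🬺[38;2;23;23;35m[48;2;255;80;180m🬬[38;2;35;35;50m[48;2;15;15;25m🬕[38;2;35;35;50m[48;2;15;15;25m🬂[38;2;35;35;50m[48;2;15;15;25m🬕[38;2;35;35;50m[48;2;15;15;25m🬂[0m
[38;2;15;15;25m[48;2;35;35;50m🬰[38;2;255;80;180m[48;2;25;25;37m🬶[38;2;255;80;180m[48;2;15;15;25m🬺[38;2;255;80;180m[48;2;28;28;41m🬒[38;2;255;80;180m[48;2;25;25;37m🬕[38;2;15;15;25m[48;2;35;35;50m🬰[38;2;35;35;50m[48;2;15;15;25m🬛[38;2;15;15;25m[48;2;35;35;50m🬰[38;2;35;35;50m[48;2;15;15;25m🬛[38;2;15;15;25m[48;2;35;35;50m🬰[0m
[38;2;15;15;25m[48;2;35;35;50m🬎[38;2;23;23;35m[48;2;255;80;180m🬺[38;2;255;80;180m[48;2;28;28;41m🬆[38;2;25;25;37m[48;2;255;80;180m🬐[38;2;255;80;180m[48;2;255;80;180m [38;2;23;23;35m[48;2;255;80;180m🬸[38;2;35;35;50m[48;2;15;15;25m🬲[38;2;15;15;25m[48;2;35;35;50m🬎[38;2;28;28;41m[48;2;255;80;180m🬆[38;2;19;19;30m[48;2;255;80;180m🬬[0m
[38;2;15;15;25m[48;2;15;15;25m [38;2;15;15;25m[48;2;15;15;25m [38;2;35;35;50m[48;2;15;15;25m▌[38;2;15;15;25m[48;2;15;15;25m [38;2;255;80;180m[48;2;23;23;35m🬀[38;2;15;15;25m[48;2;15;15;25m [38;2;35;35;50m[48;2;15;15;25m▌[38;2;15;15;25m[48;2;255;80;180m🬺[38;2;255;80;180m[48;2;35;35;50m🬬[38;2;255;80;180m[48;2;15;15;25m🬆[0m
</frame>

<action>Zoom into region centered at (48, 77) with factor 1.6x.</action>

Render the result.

<frame>
[38;2;15;15;25m[48;2;15;15;25m [38;2;15;15;25m[48;2;15;15;25m [38;2;35;35;50m[48;2;15;15;25m▌[38;2;15;15;25m[48;2;15;15;25m [38;2;35;35;50m[48;2;15;15;25m▌[38;2;15;15;25m[48;2;15;15;25m [38;2;35;35;50m[48;2;15;15;25m▌[38;2;15;15;25m[48;2;15;15;25m [38;2;35;35;50m[48;2;15;15;25m▌[38;2;15;15;25m[48;2;15;15;25m [0m
[38;2;35;35;50m[48;2;15;15;25m🬂[38;2;35;35;50m[48;2;15;15;25m🬂[38;2;35;35;50m[48;2;15;15;25m🬕[38;2;35;35;50m[48;2;15;15;25m🬂[38;2;31;31;45m[48;2;255;80;180m🬝[38;2;35;35;50m[48;2;255;80;180m🬀[38;2;255;80;180m[48;2;28;28;41m🬱[38;2;23;23;35m[48;2;255;80;180m🬝[38;2;35;35;50m[48;2;15;15;25m🬕[38;2;35;35;50m[48;2;15;15;25m🬂[0m
[38;2;15;15;25m[48;2;35;35;50m🬰[38;2;15;15;25m[48;2;35;35;50m🬰[38;2;35;35;50m[48;2;15;15;25m🬛[38;2;15;15;25m[48;2;35;35;50m🬰[38;2;35;35;50m[48;2;15;15;25m🬛[38;2;255;80;180m[48;2;25;25;37m🬨[38;2;255;80;180m[48;2;15;15;25m🬺[38;2;255;80;180m[48;2;255;80;180m [38;2;255;80;180m[48;2;15;15;25m🬛[38;2;23;23;35m[48;2;255;80;180m🬝[0m
[38;2;15;15;25m[48;2;35;35;50m🬎[38;2;15;15;25m[48;2;35;35;50m🬎[38;2;35;35;50m[48;2;15;15;25m🬲[38;2;15;15;25m[48;2;35;35;50m🬎[38;2;31;31;45m[48;2;255;80;180m🬴[38;2;255;80;180m[48;2;255;80;180m [38;2;255;80;180m[48;2;35;35;50m🬝[38;2;255;80;180m[48;2;25;25;37m🬂[38;2;31;31;45m[48;2;255;80;180m🬴[38;2;255;80;180m[48;2;255;80;180m [0m
[38;2;15;15;25m[48;2;15;15;25m [38;2;15;15;25m[48;2;15;15;25m [38;2;35;35;50m[48;2;15;15;25m▌[38;2;15;15;25m[48;2;15;15;25m [38;2;35;35;50m[48;2;15;15;25m▌[38;2;15;15;25m[48;2;255;80;180m🬺[38;2;35;35;50m[48;2;15;15;25m▌[38;2;15;15;25m[48;2;15;15;25m [38;2;35;35;50m[48;2;15;15;25m▌[38;2;15;15;25m[48;2;255;80;180m🬺[0m
</frame>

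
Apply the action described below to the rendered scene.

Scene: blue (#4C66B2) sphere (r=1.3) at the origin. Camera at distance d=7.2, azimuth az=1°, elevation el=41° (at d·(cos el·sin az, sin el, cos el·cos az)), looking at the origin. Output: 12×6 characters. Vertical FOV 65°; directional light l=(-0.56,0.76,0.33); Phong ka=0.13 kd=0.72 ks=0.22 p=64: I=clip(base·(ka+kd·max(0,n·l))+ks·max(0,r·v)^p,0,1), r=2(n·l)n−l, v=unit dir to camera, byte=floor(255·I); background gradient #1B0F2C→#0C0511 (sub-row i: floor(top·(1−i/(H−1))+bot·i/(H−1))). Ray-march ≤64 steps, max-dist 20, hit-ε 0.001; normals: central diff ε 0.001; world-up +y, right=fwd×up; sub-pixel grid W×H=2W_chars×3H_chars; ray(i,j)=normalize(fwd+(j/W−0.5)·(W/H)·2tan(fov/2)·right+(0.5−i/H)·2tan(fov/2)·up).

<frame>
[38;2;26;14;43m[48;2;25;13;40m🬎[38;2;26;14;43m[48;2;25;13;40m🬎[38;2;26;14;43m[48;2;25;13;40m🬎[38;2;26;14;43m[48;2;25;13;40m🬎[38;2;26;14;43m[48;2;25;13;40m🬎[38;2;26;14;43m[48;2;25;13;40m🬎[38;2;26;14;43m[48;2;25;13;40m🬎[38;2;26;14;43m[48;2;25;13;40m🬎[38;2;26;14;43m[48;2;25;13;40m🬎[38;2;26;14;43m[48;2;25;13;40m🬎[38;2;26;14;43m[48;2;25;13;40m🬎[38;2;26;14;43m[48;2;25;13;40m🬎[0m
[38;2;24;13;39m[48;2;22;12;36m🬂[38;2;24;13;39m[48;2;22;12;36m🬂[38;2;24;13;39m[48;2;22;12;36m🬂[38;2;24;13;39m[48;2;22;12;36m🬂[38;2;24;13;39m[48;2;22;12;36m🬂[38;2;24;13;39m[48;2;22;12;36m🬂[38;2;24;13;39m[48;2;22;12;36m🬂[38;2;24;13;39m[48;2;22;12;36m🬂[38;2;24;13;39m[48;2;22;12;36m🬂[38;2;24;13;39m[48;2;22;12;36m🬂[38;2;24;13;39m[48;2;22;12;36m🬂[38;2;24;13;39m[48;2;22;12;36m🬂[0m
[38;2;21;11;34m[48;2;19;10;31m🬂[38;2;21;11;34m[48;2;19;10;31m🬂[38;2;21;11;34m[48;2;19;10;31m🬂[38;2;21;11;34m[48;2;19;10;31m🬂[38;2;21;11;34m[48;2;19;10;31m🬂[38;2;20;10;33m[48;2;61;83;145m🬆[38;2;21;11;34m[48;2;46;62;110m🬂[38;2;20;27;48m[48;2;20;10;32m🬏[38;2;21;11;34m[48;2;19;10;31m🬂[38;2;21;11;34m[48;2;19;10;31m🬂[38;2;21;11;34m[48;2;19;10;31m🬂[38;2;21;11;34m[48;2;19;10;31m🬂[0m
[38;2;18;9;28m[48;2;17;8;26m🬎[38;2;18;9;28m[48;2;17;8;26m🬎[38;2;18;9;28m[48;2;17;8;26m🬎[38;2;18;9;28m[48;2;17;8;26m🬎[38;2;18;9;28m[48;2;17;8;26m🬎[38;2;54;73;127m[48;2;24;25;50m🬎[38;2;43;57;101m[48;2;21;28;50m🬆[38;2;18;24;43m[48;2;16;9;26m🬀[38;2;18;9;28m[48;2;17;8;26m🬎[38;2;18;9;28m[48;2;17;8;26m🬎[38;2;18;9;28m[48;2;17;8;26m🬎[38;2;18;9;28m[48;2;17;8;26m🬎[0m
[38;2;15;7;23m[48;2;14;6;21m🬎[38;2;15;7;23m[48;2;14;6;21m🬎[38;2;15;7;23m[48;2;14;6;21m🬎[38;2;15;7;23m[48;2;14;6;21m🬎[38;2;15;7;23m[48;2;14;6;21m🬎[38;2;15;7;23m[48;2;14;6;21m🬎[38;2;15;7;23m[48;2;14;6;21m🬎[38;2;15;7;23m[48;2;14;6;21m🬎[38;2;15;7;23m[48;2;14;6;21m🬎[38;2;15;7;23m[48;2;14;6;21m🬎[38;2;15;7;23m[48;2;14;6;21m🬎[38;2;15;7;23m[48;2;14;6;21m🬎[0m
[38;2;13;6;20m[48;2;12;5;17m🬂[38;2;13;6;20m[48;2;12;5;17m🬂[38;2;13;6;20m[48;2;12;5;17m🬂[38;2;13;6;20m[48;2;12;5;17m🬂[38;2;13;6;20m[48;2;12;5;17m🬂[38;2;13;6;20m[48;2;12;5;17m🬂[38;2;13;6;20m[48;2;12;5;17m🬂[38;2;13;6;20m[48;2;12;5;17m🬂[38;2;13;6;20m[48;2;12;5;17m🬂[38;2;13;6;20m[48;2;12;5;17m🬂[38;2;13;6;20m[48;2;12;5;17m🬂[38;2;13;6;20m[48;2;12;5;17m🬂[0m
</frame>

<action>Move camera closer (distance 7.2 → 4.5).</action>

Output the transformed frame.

<frame>
[38;2;26;14;43m[48;2;25;13;40m🬎[38;2;26;14;43m[48;2;25;13;40m🬎[38;2;26;14;43m[48;2;25;13;40m🬎[38;2;26;14;43m[48;2;25;13;40m🬎[38;2;26;14;43m[48;2;25;13;40m🬎[38;2;26;14;43m[48;2;25;13;40m🬎[38;2;26;14;43m[48;2;25;13;40m🬎[38;2;26;14;43m[48;2;25;13;40m🬎[38;2;26;14;43m[48;2;25;13;40m🬎[38;2;26;14;43m[48;2;25;13;40m🬎[38;2;26;14;43m[48;2;25;13;40m🬎[38;2;26;14;43m[48;2;25;13;40m🬎[0m
[38;2;24;13;39m[48;2;22;12;36m🬂[38;2;24;13;39m[48;2;22;12;36m🬂[38;2;24;13;39m[48;2;22;12;36m🬂[38;2;24;13;39m[48;2;22;12;36m🬂[38;2;24;13;39m[48;2;22;12;36m🬂[38;2;23;12;37m[48;2;53;71;125m🬝[38;2;23;12;38m[48;2;44;60;105m🬎[38;2;24;13;39m[48;2;22;12;36m🬂[38;2;24;13;39m[48;2;22;12;36m🬂[38;2;24;13;39m[48;2;22;12;36m🬂[38;2;24;13;39m[48;2;22;12;36m🬂[38;2;24;13;39m[48;2;22;12;36m🬂[0m
[38;2;21;11;34m[48;2;19;10;31m🬂[38;2;21;11;34m[48;2;19;10;31m🬂[38;2;21;11;34m[48;2;19;10;31m🬂[38;2;21;11;34m[48;2;19;10;31m🬂[38;2;20;10;33m[48;2;61;82;144m🬄[38;2;60;81;143m[48;2;71;92;152m🬎[38;2;53;72;126m[48;2;47;64;111m▌[38;2;24;33;58m[48;2;39;52;91m▐[38;2;20;10;32m[48;2;9;13;23m🬬[38;2;21;11;34m[48;2;19;10;31m🬂[38;2;21;11;34m[48;2;19;10;31m🬂[38;2;21;11;34m[48;2;19;10;31m🬂[0m
[38;2;18;9;28m[48;2;17;8;26m🬎[38;2;18;9;28m[48;2;17;8;26m🬎[38;2;18;9;28m[48;2;17;8;26m🬎[38;2;18;9;28m[48;2;17;8;26m🬎[38;2;55;73;129m[48;2;17;8;26m🬬[38;2;55;75;131m[48;2;48;64;112m🬆[38;2;46;62;109m[48;2;38;50;89m🬆[38;2;29;40;70m[48;2;16;22;39m🬕[38;2;9;13;23m[48;2;17;8;27m🬄[38;2;18;9;28m[48;2;17;8;26m🬎[38;2;18;9;28m[48;2;17;8;26m🬎[38;2;18;9;28m[48;2;17;8;26m🬎[0m
[38;2;15;7;23m[48;2;14;6;21m🬎[38;2;15;7;23m[48;2;14;6;21m🬎[38;2;15;7;23m[48;2;14;6;21m🬎[38;2;15;7;23m[48;2;14;6;21m🬎[38;2;32;43;76m[48;2;14;6;22m🬁[38;2;38;50;88m[48;2;15;11;28m🬂[38;2;28;38;67m[48;2;13;11;26m🬂[38;2;15;20;35m[48;2;13;7;22m🬀[38;2;15;7;23m[48;2;14;6;21m🬎[38;2;15;7;23m[48;2;14;6;21m🬎[38;2;15;7;23m[48;2;14;6;21m🬎[38;2;15;7;23m[48;2;14;6;21m🬎[0m
[38;2;13;6;20m[48;2;12;5;17m🬂[38;2;13;6;20m[48;2;12;5;17m🬂[38;2;13;6;20m[48;2;12;5;17m🬂[38;2;13;6;20m[48;2;12;5;17m🬂[38;2;13;6;20m[48;2;12;5;17m🬂[38;2;13;6;20m[48;2;12;5;17m🬂[38;2;13;6;20m[48;2;12;5;17m🬂[38;2;13;6;20m[48;2;12;5;17m🬂[38;2;13;6;20m[48;2;12;5;17m🬂[38;2;13;6;20m[48;2;12;5;17m🬂[38;2;13;6;20m[48;2;12;5;17m🬂[38;2;13;6;20m[48;2;12;5;17m🬂[0m
</frame>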